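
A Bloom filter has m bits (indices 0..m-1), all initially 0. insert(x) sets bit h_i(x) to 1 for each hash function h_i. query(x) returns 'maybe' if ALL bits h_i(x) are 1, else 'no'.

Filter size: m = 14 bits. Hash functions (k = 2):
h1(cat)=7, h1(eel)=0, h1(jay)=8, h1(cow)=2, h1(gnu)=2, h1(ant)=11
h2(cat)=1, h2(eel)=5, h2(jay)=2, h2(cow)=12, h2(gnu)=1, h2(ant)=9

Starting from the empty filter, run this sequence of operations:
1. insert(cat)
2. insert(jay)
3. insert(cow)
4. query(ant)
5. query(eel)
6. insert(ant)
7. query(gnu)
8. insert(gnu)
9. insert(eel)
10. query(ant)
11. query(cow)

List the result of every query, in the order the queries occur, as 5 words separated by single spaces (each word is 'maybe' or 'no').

Answer: no no maybe maybe maybe

Derivation:
Start: bits=00000000000000
Op 1: insert cat -> sets bits 1 7 -> bits=01000001000000
Op 2: insert jay -> sets bits 2 8 -> bits=01100001100000
Op 3: insert cow -> sets bits 2 12 -> bits=01100001100010
Op 4: query ant -> checks bit9=0, bit11=0 (has a 0) -> no
Op 5: query eel -> checks bit0=0, bit5=0 (has a 0) -> no
Op 6: insert ant -> sets bits 9 11 -> bits=01100001110110
Op 7: query gnu -> checks bit1=1, bit2=1 (all 1) -> maybe
Op 8: insert gnu -> sets bits 1 2 -> bits=01100001110110
Op 9: insert eel -> sets bits 0 5 -> bits=11100101110110
Op 10: query ant -> checks bit9=1, bit11=1 (all 1) -> maybe
Op 11: query cow -> checks bit2=1, bit12=1 (all 1) -> maybe
Query results in order: no no maybe maybe maybe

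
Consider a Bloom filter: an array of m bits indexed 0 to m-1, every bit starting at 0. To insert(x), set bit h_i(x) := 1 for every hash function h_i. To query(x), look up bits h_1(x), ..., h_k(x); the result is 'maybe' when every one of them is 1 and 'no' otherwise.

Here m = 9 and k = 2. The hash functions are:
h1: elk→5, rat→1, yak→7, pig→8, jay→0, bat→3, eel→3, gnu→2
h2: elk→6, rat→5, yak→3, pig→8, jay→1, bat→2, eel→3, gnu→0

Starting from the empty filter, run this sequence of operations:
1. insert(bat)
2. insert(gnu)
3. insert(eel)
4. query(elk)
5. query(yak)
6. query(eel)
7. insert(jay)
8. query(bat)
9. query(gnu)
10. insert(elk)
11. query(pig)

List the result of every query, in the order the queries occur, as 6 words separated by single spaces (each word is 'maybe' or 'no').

Start: bits=000000000
Op 1: insert bat -> sets bits 2 3 -> bits=001100000
Op 2: insert gnu -> sets bits 0 2 -> bits=101100000
Op 3: insert eel -> sets bits 3 -> bits=101100000
Op 4: query elk -> checks bit5=0, bit6=0 (has a 0) -> no
Op 5: query yak -> checks bit3=1, bit7=0 (has a 0) -> no
Op 6: query eel -> checks bit3=1 (all 1) -> maybe
Op 7: insert jay -> sets bits 0 1 -> bits=111100000
Op 8: query bat -> checks bit2=1, bit3=1 (all 1) -> maybe
Op 9: query gnu -> checks bit0=1, bit2=1 (all 1) -> maybe
Op 10: insert elk -> sets bits 5 6 -> bits=111101100
Op 11: query pig -> checks bit8=0 (has a 0) -> no
Query results in order: no no maybe maybe maybe no

Answer: no no maybe maybe maybe no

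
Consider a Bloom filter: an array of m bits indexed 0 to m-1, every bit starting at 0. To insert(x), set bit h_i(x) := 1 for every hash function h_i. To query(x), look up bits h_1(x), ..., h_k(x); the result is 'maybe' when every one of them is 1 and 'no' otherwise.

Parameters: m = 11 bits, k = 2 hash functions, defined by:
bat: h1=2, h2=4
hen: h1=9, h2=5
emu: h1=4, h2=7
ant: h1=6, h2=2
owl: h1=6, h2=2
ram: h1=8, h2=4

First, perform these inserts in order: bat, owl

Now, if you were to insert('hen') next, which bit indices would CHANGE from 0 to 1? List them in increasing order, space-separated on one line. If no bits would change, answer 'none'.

Answer: 5 9

Derivation:
Start: bits=00000000000
After insert 'bat': sets bits 2 4 -> bits=00101000000
After insert 'owl': sets bits 2 6 -> bits=00101010000
insert 'hen' would touch bits 5 9; currently bit5=0, bit9=0
Bits that are 0 among those (would change 0->1): 5 9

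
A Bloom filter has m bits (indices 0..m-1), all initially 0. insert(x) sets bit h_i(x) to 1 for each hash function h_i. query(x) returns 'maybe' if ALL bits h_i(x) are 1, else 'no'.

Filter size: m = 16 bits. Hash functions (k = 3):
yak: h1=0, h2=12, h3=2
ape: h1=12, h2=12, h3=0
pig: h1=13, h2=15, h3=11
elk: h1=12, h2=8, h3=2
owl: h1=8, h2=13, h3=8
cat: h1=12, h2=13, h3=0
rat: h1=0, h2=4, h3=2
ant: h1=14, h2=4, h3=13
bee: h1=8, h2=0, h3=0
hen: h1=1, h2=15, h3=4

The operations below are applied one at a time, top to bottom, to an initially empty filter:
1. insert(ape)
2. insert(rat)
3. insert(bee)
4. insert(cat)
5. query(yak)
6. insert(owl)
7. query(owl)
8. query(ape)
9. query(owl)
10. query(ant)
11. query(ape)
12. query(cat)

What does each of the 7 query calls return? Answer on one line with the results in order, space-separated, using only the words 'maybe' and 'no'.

Start: bits=0000000000000000
Op 1: insert ape -> sets bits 0 12 -> bits=1000000000001000
Op 2: insert rat -> sets bits 0 2 4 -> bits=1010100000001000
Op 3: insert bee -> sets bits 0 8 -> bits=1010100010001000
Op 4: insert cat -> sets bits 0 12 13 -> bits=1010100010001100
Op 5: query yak -> checks bit0=1, bit2=1, bit12=1 (all 1) -> maybe
Op 6: insert owl -> sets bits 8 13 -> bits=1010100010001100
Op 7: query owl -> checks bit8=1, bit13=1 (all 1) -> maybe
Op 8: query ape -> checks bit0=1, bit12=1 (all 1) -> maybe
Op 9: query owl -> checks bit8=1, bit13=1 (all 1) -> maybe
Op 10: query ant -> checks bit4=1, bit13=1, bit14=0 (has a 0) -> no
Op 11: query ape -> checks bit0=1, bit12=1 (all 1) -> maybe
Op 12: query cat -> checks bit0=1, bit12=1, bit13=1 (all 1) -> maybe
Query results in order: maybe maybe maybe maybe no maybe maybe

Answer: maybe maybe maybe maybe no maybe maybe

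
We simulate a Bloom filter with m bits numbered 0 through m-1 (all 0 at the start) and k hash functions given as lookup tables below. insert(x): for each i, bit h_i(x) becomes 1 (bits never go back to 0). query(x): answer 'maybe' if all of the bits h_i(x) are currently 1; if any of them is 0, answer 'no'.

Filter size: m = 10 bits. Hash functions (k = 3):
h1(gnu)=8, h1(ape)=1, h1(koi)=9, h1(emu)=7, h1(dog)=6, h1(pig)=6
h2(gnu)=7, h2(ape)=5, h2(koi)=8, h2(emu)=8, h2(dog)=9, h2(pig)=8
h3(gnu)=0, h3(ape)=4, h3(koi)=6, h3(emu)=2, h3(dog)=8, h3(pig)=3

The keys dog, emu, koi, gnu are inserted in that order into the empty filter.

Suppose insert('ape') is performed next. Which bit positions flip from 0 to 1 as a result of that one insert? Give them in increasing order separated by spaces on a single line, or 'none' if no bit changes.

Start: bits=0000000000
After insert 'dog': sets bits 6 8 9 -> bits=0000001011
After insert 'emu': sets bits 2 7 8 -> bits=0010001111
After insert 'koi': sets bits 6 8 9 -> bits=0010001111
After insert 'gnu': sets bits 0 7 8 -> bits=1010001111
insert 'ape' would touch bits 1 4 5; currently bit1=0, bit4=0, bit5=0
Bits that are 0 among those (would change 0->1): 1 4 5

Answer: 1 4 5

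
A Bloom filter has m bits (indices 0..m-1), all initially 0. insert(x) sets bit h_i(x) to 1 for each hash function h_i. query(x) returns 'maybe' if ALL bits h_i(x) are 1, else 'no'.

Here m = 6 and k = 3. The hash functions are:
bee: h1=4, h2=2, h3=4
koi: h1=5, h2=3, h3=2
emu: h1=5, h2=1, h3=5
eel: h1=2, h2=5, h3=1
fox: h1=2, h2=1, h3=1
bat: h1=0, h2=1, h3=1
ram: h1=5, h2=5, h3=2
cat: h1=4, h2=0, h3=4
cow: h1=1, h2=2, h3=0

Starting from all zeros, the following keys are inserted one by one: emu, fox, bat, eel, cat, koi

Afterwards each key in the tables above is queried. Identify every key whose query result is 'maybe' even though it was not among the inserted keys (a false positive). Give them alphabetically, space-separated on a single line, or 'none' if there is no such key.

Start: bits=000000
After insert 'emu': sets bits 1 5 -> bits=010001
After insert 'fox': sets bits 1 2 -> bits=011001
After insert 'bat': sets bits 0 1 -> bits=111001
After insert 'eel': sets bits 1 2 5 -> bits=111001
After insert 'cat': sets bits 0 4 -> bits=111011
After insert 'koi': sets bits 2 3 5 -> bits=111111
Not inserted: bee cow ram — query each against bits=111111:
query bee: checks bit2=1, bit4=1 (all 1) -> maybe => FALSE POSITIVE
query cow: checks bit0=1, bit1=1, bit2=1 (all 1) -> maybe => FALSE POSITIVE
query ram: checks bit2=1, bit5=1 (all 1) -> maybe => FALSE POSITIVE
False positives (alphabetical): bee cow ram

Answer: bee cow ram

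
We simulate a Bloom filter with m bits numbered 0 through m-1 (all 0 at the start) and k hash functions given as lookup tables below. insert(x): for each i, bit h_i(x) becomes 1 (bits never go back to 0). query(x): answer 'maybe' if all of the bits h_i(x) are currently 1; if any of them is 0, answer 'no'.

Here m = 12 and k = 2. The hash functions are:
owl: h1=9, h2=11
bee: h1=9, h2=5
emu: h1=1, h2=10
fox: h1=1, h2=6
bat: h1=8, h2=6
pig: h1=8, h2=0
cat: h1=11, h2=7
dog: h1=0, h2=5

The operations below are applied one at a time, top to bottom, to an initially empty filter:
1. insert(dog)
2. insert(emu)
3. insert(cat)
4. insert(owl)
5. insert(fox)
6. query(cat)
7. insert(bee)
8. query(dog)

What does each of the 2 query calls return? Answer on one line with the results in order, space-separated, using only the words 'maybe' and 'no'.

Answer: maybe maybe

Derivation:
Start: bits=000000000000
Op 1: insert dog -> sets bits 0 5 -> bits=100001000000
Op 2: insert emu -> sets bits 1 10 -> bits=110001000010
Op 3: insert cat -> sets bits 7 11 -> bits=110001010011
Op 4: insert owl -> sets bits 9 11 -> bits=110001010111
Op 5: insert fox -> sets bits 1 6 -> bits=110001110111
Op 6: query cat -> checks bit7=1, bit11=1 (all 1) -> maybe
Op 7: insert bee -> sets bits 5 9 -> bits=110001110111
Op 8: query dog -> checks bit0=1, bit5=1 (all 1) -> maybe
Query results in order: maybe maybe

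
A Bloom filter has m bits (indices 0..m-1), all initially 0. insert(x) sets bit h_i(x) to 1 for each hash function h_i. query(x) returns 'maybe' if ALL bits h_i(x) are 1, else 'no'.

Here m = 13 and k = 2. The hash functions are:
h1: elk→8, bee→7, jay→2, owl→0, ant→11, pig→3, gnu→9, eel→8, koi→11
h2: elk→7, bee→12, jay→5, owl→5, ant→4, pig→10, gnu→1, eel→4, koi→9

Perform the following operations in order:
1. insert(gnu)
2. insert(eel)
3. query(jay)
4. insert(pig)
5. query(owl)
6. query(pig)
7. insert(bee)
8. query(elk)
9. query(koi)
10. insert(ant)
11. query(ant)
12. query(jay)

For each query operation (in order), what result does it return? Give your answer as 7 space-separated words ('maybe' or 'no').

Start: bits=0000000000000
Op 1: insert gnu -> sets bits 1 9 -> bits=0100000001000
Op 2: insert eel -> sets bits 4 8 -> bits=0100100011000
Op 3: query jay -> checks bit2=0, bit5=0 (has a 0) -> no
Op 4: insert pig -> sets bits 3 10 -> bits=0101100011100
Op 5: query owl -> checks bit0=0, bit5=0 (has a 0) -> no
Op 6: query pig -> checks bit3=1, bit10=1 (all 1) -> maybe
Op 7: insert bee -> sets bits 7 12 -> bits=0101100111101
Op 8: query elk -> checks bit7=1, bit8=1 (all 1) -> maybe
Op 9: query koi -> checks bit9=1, bit11=0 (has a 0) -> no
Op 10: insert ant -> sets bits 4 11 -> bits=0101100111111
Op 11: query ant -> checks bit4=1, bit11=1 (all 1) -> maybe
Op 12: query jay -> checks bit2=0, bit5=0 (has a 0) -> no
Query results in order: no no maybe maybe no maybe no

Answer: no no maybe maybe no maybe no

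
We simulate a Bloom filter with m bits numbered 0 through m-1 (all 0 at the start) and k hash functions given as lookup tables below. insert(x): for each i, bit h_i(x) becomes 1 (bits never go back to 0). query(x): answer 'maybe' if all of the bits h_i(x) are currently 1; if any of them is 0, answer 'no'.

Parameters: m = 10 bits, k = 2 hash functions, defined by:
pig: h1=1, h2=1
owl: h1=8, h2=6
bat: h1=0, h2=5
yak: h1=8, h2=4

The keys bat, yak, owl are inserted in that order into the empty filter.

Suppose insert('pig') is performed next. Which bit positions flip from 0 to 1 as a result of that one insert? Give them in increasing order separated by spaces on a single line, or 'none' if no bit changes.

Start: bits=0000000000
After insert 'bat': sets bits 0 5 -> bits=1000010000
After insert 'yak': sets bits 4 8 -> bits=1000110010
After insert 'owl': sets bits 6 8 -> bits=1000111010
insert 'pig' would touch bits 1; currently bit1=0
Bits that are 0 among those (would change 0->1): 1

Answer: 1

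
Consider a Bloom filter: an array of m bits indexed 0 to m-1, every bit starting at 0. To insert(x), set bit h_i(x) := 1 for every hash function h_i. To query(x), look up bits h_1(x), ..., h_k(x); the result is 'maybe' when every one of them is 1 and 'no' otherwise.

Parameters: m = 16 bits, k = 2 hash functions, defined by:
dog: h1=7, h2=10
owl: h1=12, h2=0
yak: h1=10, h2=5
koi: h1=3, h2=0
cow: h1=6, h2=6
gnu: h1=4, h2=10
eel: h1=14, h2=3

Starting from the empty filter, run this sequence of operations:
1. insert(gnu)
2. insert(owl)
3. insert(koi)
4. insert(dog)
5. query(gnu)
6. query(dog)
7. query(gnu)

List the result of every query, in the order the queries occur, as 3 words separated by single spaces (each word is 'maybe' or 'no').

Start: bits=0000000000000000
Op 1: insert gnu -> sets bits 4 10 -> bits=0000100000100000
Op 2: insert owl -> sets bits 0 12 -> bits=1000100000101000
Op 3: insert koi -> sets bits 0 3 -> bits=1001100000101000
Op 4: insert dog -> sets bits 7 10 -> bits=1001100100101000
Op 5: query gnu -> checks bit4=1, bit10=1 (all 1) -> maybe
Op 6: query dog -> checks bit7=1, bit10=1 (all 1) -> maybe
Op 7: query gnu -> checks bit4=1, bit10=1 (all 1) -> maybe
Query results in order: maybe maybe maybe

Answer: maybe maybe maybe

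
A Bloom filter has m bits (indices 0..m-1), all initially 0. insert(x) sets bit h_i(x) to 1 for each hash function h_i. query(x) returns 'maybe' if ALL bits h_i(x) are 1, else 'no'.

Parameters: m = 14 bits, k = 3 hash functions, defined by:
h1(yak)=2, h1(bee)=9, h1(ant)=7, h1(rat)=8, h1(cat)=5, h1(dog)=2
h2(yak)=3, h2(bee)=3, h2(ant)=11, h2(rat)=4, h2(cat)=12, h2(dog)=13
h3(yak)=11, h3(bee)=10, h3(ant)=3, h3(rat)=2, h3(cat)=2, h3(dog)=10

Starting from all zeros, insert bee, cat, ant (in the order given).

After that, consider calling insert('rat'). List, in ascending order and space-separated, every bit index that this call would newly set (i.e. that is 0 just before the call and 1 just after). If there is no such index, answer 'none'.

Answer: 4 8

Derivation:
Start: bits=00000000000000
After insert 'bee': sets bits 3 9 10 -> bits=00010000011000
After insert 'cat': sets bits 2 5 12 -> bits=00110100011010
After insert 'ant': sets bits 3 7 11 -> bits=00110101011110
insert 'rat' would touch bits 2 4 8; currently bit2=1, bit4=0, bit8=0
Bits that are 0 among those (would change 0->1): 4 8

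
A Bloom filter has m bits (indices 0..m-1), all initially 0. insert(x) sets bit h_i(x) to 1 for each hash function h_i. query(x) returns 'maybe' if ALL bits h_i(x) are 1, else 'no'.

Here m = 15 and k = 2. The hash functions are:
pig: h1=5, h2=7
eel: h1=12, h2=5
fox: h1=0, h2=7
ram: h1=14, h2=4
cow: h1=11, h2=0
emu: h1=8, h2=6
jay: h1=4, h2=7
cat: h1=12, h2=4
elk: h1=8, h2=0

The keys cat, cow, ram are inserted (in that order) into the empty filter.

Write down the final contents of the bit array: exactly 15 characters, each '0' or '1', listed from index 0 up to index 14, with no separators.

Answer: 100010000001101

Derivation:
Start: bits=000000000000000
After insert 'cat': sets bits 4 12 -> bits=000010000000100
After insert 'cow': sets bits 0 11 -> bits=100010000001100
After insert 'ram': sets bits 4 14 -> bits=100010000001101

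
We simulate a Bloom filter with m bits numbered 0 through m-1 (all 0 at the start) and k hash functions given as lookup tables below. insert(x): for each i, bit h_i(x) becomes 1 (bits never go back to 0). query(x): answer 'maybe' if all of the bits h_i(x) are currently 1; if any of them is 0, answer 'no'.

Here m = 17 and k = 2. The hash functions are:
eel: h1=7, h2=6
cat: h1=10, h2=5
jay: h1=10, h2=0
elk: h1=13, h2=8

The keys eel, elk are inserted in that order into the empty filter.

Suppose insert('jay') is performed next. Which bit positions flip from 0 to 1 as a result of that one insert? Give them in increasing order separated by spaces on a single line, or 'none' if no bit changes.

Answer: 0 10

Derivation:
Start: bits=00000000000000000
After insert 'eel': sets bits 6 7 -> bits=00000011000000000
After insert 'elk': sets bits 8 13 -> bits=00000011100001000
insert 'jay' would touch bits 0 10; currently bit0=0, bit10=0
Bits that are 0 among those (would change 0->1): 0 10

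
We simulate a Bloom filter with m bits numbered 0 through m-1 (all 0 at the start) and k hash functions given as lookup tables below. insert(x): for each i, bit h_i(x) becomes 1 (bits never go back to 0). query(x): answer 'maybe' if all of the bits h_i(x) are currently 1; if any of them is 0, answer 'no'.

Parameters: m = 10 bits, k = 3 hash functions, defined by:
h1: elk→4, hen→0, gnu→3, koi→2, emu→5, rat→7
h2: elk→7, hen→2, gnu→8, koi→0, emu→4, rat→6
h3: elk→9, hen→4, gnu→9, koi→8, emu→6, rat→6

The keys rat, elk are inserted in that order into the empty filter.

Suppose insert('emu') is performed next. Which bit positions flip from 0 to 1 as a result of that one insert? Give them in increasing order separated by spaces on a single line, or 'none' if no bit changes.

Answer: 5

Derivation:
Start: bits=0000000000
After insert 'rat': sets bits 6 7 -> bits=0000001100
After insert 'elk': sets bits 4 7 9 -> bits=0000101101
insert 'emu' would touch bits 4 5 6; currently bit4=1, bit5=0, bit6=1
Bits that are 0 among those (would change 0->1): 5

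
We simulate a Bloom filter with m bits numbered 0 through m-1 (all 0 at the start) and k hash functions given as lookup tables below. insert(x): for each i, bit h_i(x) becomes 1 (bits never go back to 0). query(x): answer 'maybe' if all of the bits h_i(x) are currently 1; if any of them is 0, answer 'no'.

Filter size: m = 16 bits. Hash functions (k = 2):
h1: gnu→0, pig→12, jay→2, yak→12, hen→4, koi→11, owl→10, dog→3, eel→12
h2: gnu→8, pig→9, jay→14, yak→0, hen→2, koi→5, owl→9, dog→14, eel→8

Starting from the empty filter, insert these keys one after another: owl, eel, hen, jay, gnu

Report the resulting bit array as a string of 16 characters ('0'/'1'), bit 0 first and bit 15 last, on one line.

Start: bits=0000000000000000
After insert 'owl': sets bits 9 10 -> bits=0000000001100000
After insert 'eel': sets bits 8 12 -> bits=0000000011101000
After insert 'hen': sets bits 2 4 -> bits=0010100011101000
After insert 'jay': sets bits 2 14 -> bits=0010100011101010
After insert 'gnu': sets bits 0 8 -> bits=1010100011101010

Answer: 1010100011101010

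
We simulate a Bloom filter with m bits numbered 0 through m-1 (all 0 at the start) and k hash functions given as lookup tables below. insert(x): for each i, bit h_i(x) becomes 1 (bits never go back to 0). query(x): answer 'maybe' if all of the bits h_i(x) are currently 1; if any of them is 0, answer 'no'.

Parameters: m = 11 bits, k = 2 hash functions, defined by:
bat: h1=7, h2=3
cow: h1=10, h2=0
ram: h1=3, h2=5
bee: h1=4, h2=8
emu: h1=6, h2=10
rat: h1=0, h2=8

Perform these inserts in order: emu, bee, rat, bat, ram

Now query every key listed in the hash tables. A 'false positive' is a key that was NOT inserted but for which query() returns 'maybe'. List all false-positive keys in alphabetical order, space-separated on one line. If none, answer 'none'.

Answer: cow

Derivation:
Start: bits=00000000000
After insert 'emu': sets bits 6 10 -> bits=00000010001
After insert 'bee': sets bits 4 8 -> bits=00001010101
After insert 'rat': sets bits 0 8 -> bits=10001010101
After insert 'bat': sets bits 3 7 -> bits=10011011101
After insert 'ram': sets bits 3 5 -> bits=10011111101
Not inserted: cow — query each against bits=10011111101:
query cow: checks bit0=1, bit10=1 (all 1) -> maybe => FALSE POSITIVE
False positives (alphabetical): cow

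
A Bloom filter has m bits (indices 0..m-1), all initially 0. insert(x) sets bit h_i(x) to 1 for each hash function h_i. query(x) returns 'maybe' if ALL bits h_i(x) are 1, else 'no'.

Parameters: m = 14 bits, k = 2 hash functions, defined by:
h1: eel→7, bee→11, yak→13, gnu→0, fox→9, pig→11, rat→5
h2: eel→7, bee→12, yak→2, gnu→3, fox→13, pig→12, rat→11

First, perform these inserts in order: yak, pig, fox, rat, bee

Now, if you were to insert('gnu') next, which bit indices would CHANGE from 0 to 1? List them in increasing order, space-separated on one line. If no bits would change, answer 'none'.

Answer: 0 3

Derivation:
Start: bits=00000000000000
After insert 'yak': sets bits 2 13 -> bits=00100000000001
After insert 'pig': sets bits 11 12 -> bits=00100000000111
After insert 'fox': sets bits 9 13 -> bits=00100000010111
After insert 'rat': sets bits 5 11 -> bits=00100100010111
After insert 'bee': sets bits 11 12 -> bits=00100100010111
insert 'gnu' would touch bits 0 3; currently bit0=0, bit3=0
Bits that are 0 among those (would change 0->1): 0 3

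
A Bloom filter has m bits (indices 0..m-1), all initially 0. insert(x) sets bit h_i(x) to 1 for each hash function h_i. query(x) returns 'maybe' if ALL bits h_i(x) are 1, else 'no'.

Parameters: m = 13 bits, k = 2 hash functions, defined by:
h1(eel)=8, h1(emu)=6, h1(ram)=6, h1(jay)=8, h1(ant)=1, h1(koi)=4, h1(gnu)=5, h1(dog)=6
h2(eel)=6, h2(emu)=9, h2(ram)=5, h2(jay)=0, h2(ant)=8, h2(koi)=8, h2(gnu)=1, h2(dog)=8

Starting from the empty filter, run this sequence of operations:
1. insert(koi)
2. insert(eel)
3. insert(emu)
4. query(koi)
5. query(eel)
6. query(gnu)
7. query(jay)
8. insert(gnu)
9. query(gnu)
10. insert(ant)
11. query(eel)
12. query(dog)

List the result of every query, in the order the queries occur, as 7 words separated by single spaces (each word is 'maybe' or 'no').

Answer: maybe maybe no no maybe maybe maybe

Derivation:
Start: bits=0000000000000
Op 1: insert koi -> sets bits 4 8 -> bits=0000100010000
Op 2: insert eel -> sets bits 6 8 -> bits=0000101010000
Op 3: insert emu -> sets bits 6 9 -> bits=0000101011000
Op 4: query koi -> checks bit4=1, bit8=1 (all 1) -> maybe
Op 5: query eel -> checks bit6=1, bit8=1 (all 1) -> maybe
Op 6: query gnu -> checks bit1=0, bit5=0 (has a 0) -> no
Op 7: query jay -> checks bit0=0, bit8=1 (has a 0) -> no
Op 8: insert gnu -> sets bits 1 5 -> bits=0100111011000
Op 9: query gnu -> checks bit1=1, bit5=1 (all 1) -> maybe
Op 10: insert ant -> sets bits 1 8 -> bits=0100111011000
Op 11: query eel -> checks bit6=1, bit8=1 (all 1) -> maybe
Op 12: query dog -> checks bit6=1, bit8=1 (all 1) -> maybe
Query results in order: maybe maybe no no maybe maybe maybe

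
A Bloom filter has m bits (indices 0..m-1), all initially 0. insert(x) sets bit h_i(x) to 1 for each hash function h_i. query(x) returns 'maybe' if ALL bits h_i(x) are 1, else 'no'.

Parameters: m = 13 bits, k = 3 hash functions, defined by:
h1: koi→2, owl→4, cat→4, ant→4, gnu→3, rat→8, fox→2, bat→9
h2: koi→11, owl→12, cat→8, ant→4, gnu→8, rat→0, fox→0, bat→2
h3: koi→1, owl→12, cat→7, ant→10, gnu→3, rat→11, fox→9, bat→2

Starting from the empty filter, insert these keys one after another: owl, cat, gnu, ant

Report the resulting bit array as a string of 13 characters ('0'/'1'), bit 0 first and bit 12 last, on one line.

Start: bits=0000000000000
After insert 'owl': sets bits 4 12 -> bits=0000100000001
After insert 'cat': sets bits 4 7 8 -> bits=0000100110001
After insert 'gnu': sets bits 3 8 -> bits=0001100110001
After insert 'ant': sets bits 4 10 -> bits=0001100110101

Answer: 0001100110101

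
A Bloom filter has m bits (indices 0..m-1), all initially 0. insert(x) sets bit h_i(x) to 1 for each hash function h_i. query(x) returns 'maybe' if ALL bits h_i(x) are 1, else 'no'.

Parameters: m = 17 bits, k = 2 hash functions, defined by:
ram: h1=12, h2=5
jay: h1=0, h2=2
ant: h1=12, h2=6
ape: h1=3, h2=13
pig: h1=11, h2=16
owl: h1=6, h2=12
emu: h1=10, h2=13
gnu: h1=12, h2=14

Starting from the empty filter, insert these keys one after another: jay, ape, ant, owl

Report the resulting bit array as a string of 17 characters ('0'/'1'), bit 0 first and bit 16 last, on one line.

Start: bits=00000000000000000
After insert 'jay': sets bits 0 2 -> bits=10100000000000000
After insert 'ape': sets bits 3 13 -> bits=10110000000001000
After insert 'ant': sets bits 6 12 -> bits=10110010000011000
After insert 'owl': sets bits 6 12 -> bits=10110010000011000

Answer: 10110010000011000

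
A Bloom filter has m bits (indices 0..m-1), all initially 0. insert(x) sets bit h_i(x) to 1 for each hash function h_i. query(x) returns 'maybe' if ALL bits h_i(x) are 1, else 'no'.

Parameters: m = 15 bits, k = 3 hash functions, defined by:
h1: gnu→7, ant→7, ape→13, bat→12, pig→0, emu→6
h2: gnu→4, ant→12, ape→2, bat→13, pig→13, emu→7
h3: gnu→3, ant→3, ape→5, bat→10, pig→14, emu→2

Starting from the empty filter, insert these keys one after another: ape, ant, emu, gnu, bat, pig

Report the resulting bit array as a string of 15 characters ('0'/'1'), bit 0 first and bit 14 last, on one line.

Start: bits=000000000000000
After insert 'ape': sets bits 2 5 13 -> bits=001001000000010
After insert 'ant': sets bits 3 7 12 -> bits=001101010000110
After insert 'emu': sets bits 2 6 7 -> bits=001101110000110
After insert 'gnu': sets bits 3 4 7 -> bits=001111110000110
After insert 'bat': sets bits 10 12 13 -> bits=001111110010110
After insert 'pig': sets bits 0 13 14 -> bits=101111110010111

Answer: 101111110010111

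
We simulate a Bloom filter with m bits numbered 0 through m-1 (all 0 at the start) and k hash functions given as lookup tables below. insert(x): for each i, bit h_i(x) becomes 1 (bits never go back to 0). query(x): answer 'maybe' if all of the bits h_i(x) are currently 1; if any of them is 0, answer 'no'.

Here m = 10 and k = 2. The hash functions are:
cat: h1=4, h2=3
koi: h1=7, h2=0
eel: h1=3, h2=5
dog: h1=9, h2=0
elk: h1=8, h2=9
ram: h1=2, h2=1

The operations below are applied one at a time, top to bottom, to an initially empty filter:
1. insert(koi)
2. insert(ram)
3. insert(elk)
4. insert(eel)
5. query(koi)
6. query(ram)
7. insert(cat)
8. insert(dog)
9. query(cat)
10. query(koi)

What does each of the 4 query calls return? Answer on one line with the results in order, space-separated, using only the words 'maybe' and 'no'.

Start: bits=0000000000
Op 1: insert koi -> sets bits 0 7 -> bits=1000000100
Op 2: insert ram -> sets bits 1 2 -> bits=1110000100
Op 3: insert elk -> sets bits 8 9 -> bits=1110000111
Op 4: insert eel -> sets bits 3 5 -> bits=1111010111
Op 5: query koi -> checks bit0=1, bit7=1 (all 1) -> maybe
Op 6: query ram -> checks bit1=1, bit2=1 (all 1) -> maybe
Op 7: insert cat -> sets bits 3 4 -> bits=1111110111
Op 8: insert dog -> sets bits 0 9 -> bits=1111110111
Op 9: query cat -> checks bit3=1, bit4=1 (all 1) -> maybe
Op 10: query koi -> checks bit0=1, bit7=1 (all 1) -> maybe
Query results in order: maybe maybe maybe maybe

Answer: maybe maybe maybe maybe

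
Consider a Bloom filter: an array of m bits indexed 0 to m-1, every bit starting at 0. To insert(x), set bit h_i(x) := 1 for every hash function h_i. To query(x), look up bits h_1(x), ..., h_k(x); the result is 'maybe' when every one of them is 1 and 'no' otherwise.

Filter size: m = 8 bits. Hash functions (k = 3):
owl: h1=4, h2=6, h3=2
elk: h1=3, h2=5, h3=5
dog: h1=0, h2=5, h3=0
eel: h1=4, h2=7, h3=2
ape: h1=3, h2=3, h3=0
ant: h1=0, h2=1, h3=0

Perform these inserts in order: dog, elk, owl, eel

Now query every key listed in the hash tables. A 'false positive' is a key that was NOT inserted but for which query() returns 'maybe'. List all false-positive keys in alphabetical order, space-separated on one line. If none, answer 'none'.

Start: bits=00000000
After insert 'dog': sets bits 0 5 -> bits=10000100
After insert 'elk': sets bits 3 5 -> bits=10010100
After insert 'owl': sets bits 2 4 6 -> bits=10111110
After insert 'eel': sets bits 2 4 7 -> bits=10111111
Not inserted: ant ape — query each against bits=10111111:
query ant: checks bit0=1, bit1=0 (has a 0) -> no => not a false positive
query ape: checks bit0=1, bit3=1 (all 1) -> maybe => FALSE POSITIVE
False positives (alphabetical): ape

Answer: ape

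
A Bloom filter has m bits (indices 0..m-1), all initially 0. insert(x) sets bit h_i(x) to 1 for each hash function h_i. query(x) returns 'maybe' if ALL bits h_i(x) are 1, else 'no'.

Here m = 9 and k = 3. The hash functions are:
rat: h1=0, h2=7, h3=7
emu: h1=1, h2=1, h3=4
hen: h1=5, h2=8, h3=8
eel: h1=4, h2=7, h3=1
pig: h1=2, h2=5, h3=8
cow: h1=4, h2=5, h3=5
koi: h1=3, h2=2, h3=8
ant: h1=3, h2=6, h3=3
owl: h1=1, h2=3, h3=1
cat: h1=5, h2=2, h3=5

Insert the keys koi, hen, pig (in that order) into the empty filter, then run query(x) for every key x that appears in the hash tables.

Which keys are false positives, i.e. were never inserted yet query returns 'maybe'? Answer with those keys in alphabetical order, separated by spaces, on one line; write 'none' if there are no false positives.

Answer: cat

Derivation:
Start: bits=000000000
After insert 'koi': sets bits 2 3 8 -> bits=001100001
After insert 'hen': sets bits 5 8 -> bits=001101001
After insert 'pig': sets bits 2 5 8 -> bits=001101001
Not inserted: ant cat cow eel emu owl rat — query each against bits=001101001:
query ant: checks bit3=1, bit6=0 (has a 0) -> no => not a false positive
query cat: checks bit2=1, bit5=1 (all 1) -> maybe => FALSE POSITIVE
query cow: checks bit4=0, bit5=1 (has a 0) -> no => not a false positive
query eel: checks bit1=0, bit4=0, bit7=0 (has a 0) -> no => not a false positive
query emu: checks bit1=0, bit4=0 (has a 0) -> no => not a false positive
query owl: checks bit1=0, bit3=1 (has a 0) -> no => not a false positive
query rat: checks bit0=0, bit7=0 (has a 0) -> no => not a false positive
False positives (alphabetical): cat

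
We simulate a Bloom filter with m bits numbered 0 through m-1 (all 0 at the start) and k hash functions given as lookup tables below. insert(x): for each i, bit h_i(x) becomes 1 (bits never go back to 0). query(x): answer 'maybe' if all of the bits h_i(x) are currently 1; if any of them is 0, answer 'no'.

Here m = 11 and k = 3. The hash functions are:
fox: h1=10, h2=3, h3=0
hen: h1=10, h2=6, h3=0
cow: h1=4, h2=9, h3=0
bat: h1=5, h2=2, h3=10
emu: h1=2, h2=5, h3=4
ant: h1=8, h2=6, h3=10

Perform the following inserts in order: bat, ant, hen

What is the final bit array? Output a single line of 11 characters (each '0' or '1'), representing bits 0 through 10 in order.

Answer: 10100110101

Derivation:
Start: bits=00000000000
After insert 'bat': sets bits 2 5 10 -> bits=00100100001
After insert 'ant': sets bits 6 8 10 -> bits=00100110101
After insert 'hen': sets bits 0 6 10 -> bits=10100110101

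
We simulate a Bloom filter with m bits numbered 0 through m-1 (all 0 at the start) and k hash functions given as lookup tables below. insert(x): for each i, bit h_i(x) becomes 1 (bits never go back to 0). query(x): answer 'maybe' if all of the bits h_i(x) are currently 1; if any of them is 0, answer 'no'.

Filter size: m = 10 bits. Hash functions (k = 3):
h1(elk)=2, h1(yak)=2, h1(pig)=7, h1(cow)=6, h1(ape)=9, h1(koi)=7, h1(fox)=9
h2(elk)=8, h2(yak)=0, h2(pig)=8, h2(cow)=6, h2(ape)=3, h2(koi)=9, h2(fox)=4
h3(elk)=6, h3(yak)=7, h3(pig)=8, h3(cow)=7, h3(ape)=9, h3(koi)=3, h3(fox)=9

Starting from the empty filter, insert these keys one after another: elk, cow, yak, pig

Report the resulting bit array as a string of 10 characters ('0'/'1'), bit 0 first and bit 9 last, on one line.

Answer: 1010001110

Derivation:
Start: bits=0000000000
After insert 'elk': sets bits 2 6 8 -> bits=0010001010
After insert 'cow': sets bits 6 7 -> bits=0010001110
After insert 'yak': sets bits 0 2 7 -> bits=1010001110
After insert 'pig': sets bits 7 8 -> bits=1010001110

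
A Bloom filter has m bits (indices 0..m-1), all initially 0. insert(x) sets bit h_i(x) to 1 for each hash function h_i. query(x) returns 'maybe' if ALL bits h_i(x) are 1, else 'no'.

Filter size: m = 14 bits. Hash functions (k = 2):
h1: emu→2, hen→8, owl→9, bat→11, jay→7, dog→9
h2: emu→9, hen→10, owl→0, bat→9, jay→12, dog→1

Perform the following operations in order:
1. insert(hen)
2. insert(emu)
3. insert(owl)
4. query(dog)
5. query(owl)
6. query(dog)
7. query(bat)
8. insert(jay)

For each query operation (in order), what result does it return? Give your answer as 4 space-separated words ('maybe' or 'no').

Start: bits=00000000000000
Op 1: insert hen -> sets bits 8 10 -> bits=00000000101000
Op 2: insert emu -> sets bits 2 9 -> bits=00100000111000
Op 3: insert owl -> sets bits 0 9 -> bits=10100000111000
Op 4: query dog -> checks bit1=0, bit9=1 (has a 0) -> no
Op 5: query owl -> checks bit0=1, bit9=1 (all 1) -> maybe
Op 6: query dog -> checks bit1=0, bit9=1 (has a 0) -> no
Op 7: query bat -> checks bit9=1, bit11=0 (has a 0) -> no
Op 8: insert jay -> sets bits 7 12 -> bits=10100001111010
Query results in order: no maybe no no

Answer: no maybe no no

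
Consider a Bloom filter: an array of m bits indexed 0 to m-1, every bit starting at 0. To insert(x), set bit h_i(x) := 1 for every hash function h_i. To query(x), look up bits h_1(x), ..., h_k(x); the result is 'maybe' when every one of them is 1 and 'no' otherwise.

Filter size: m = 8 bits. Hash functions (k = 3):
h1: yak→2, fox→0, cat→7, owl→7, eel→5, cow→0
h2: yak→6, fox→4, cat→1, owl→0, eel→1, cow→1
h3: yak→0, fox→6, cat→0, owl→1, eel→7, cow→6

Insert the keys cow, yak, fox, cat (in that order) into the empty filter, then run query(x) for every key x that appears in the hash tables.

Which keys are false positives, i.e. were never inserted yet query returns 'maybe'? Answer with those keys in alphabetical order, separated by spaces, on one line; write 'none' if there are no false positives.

Answer: owl

Derivation:
Start: bits=00000000
After insert 'cow': sets bits 0 1 6 -> bits=11000010
After insert 'yak': sets bits 0 2 6 -> bits=11100010
After insert 'fox': sets bits 0 4 6 -> bits=11101010
After insert 'cat': sets bits 0 1 7 -> bits=11101011
Not inserted: eel owl — query each against bits=11101011:
query eel: checks bit1=1, bit5=0, bit7=1 (has a 0) -> no => not a false positive
query owl: checks bit0=1, bit1=1, bit7=1 (all 1) -> maybe => FALSE POSITIVE
False positives (alphabetical): owl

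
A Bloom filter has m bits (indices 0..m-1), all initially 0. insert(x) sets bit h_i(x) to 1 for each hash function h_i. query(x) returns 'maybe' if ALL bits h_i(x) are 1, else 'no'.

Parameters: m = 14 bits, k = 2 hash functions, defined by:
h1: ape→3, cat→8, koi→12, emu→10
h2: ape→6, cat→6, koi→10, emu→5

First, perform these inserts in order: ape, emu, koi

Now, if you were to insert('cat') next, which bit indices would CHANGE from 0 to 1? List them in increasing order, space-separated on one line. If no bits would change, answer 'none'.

Answer: 8

Derivation:
Start: bits=00000000000000
After insert 'ape': sets bits 3 6 -> bits=00010010000000
After insert 'emu': sets bits 5 10 -> bits=00010110001000
After insert 'koi': sets bits 10 12 -> bits=00010110001010
insert 'cat' would touch bits 6 8; currently bit6=1, bit8=0
Bits that are 0 among those (would change 0->1): 8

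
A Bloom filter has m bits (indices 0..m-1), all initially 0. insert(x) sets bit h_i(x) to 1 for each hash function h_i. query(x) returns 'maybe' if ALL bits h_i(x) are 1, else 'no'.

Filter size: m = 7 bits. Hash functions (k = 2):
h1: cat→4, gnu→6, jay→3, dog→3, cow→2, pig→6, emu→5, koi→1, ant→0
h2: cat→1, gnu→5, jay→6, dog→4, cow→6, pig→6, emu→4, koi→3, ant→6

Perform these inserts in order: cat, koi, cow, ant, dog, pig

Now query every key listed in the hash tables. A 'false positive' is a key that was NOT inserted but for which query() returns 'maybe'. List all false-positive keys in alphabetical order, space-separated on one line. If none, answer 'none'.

Start: bits=0000000
After insert 'cat': sets bits 1 4 -> bits=0100100
After insert 'koi': sets bits 1 3 -> bits=0101100
After insert 'cow': sets bits 2 6 -> bits=0111101
After insert 'ant': sets bits 0 6 -> bits=1111101
After insert 'dog': sets bits 3 4 -> bits=1111101
After insert 'pig': sets bits 6 -> bits=1111101
Not inserted: emu gnu jay — query each against bits=1111101:
query emu: checks bit4=1, bit5=0 (has a 0) -> no => not a false positive
query gnu: checks bit5=0, bit6=1 (has a 0) -> no => not a false positive
query jay: checks bit3=1, bit6=1 (all 1) -> maybe => FALSE POSITIVE
False positives (alphabetical): jay

Answer: jay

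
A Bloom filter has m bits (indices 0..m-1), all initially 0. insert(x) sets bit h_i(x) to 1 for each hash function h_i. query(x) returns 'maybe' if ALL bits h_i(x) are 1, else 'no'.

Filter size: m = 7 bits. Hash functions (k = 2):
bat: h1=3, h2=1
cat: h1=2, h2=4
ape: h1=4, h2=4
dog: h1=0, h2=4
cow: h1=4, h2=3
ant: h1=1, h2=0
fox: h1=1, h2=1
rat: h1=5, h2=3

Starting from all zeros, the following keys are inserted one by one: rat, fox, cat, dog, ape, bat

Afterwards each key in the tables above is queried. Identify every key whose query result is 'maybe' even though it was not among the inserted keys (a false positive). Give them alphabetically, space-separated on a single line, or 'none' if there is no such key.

Answer: ant cow

Derivation:
Start: bits=0000000
After insert 'rat': sets bits 3 5 -> bits=0001010
After insert 'fox': sets bits 1 -> bits=0101010
After insert 'cat': sets bits 2 4 -> bits=0111110
After insert 'dog': sets bits 0 4 -> bits=1111110
After insert 'ape': sets bits 4 -> bits=1111110
After insert 'bat': sets bits 1 3 -> bits=1111110
Not inserted: ant cow — query each against bits=1111110:
query ant: checks bit0=1, bit1=1 (all 1) -> maybe => FALSE POSITIVE
query cow: checks bit3=1, bit4=1 (all 1) -> maybe => FALSE POSITIVE
False positives (alphabetical): ant cow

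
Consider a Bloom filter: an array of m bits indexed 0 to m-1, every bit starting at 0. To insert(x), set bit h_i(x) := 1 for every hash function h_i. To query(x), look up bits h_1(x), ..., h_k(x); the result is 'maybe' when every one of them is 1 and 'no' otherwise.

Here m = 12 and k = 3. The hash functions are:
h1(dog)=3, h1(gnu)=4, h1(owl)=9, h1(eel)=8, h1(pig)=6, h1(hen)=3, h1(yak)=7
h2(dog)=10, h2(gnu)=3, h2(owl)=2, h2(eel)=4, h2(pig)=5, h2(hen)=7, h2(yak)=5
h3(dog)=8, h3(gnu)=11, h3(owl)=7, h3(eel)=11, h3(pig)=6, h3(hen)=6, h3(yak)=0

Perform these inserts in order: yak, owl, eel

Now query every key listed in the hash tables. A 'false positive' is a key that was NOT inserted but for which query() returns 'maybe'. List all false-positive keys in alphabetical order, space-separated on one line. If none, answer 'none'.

Start: bits=000000000000
After insert 'yak': sets bits 0 5 7 -> bits=100001010000
After insert 'owl': sets bits 2 7 9 -> bits=101001010100
After insert 'eel': sets bits 4 8 11 -> bits=101011011101
Not inserted: dog gnu hen pig — query each against bits=101011011101:
query dog: checks bit3=0, bit8=1, bit10=0 (has a 0) -> no => not a false positive
query gnu: checks bit3=0, bit4=1, bit11=1 (has a 0) -> no => not a false positive
query hen: checks bit3=0, bit6=0, bit7=1 (has a 0) -> no => not a false positive
query pig: checks bit5=1, bit6=0 (has a 0) -> no => not a false positive
False positives (alphabetical): none

Answer: none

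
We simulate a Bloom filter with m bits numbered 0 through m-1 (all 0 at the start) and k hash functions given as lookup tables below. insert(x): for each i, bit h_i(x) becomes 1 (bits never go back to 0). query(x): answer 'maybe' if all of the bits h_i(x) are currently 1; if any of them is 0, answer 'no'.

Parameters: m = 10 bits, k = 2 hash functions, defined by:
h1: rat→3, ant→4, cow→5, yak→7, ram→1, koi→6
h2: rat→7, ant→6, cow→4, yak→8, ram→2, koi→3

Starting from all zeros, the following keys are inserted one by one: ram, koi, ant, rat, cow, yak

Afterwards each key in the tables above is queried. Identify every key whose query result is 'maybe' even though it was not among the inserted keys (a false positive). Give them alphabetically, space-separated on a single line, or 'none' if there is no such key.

Answer: none

Derivation:
Start: bits=0000000000
After insert 'ram': sets bits 1 2 -> bits=0110000000
After insert 'koi': sets bits 3 6 -> bits=0111001000
After insert 'ant': sets bits 4 6 -> bits=0111101000
After insert 'rat': sets bits 3 7 -> bits=0111101100
After insert 'cow': sets bits 4 5 -> bits=0111111100
After insert 'yak': sets bits 7 8 -> bits=0111111110
Not inserted: (none) — query each against bits=0111111110:
False positives (alphabetical): none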